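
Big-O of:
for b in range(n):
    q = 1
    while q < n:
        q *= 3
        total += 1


Per nesting level: O(n) * O(log n) = O(n log n)
Complexity: O(n log n)


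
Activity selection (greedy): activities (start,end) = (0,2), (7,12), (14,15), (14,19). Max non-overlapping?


Greedy: pick earliest-ending, then skip overlaps.
Selected (3 activities): [(0, 2), (7, 12), (14, 15)]


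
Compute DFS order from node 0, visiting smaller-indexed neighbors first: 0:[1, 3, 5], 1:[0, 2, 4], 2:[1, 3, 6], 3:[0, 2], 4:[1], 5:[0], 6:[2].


DFS stack-based: start with [0]
Visit order: [0, 1, 2, 3, 6, 4, 5]


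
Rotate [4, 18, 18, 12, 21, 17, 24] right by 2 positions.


Right rotate by 2: [17, 24, 4, 18, 18, 12, 21]


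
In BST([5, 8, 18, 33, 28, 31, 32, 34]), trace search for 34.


BST root = 5
Search for 34: compare at each node
Path: [5, 8, 18, 33, 34]


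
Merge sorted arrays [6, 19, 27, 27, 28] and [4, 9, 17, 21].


Compare heads, take smaller each step.
Merged: [4, 6, 9, 17, 19, 21, 27, 27, 28]


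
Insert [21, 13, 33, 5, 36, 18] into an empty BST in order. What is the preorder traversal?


Root = 21; build tree by BST insertion.
Preorder traversal: [21, 13, 5, 18, 33, 36]


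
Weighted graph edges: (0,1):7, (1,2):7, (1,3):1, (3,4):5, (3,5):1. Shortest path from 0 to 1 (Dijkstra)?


Dijkstra from 0:
Distances: {0: 0, 1: 7, 2: 14, 3: 8, 4: 13, 5: 9}
Shortest distance to 1 = 7, path = [0, 1]


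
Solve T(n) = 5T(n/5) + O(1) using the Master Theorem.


a=5, b=5, c=0. log_5(5)=1 > c=0. Case 1: O(n^log_b(a)) = O(n)
Complexity: O(n)


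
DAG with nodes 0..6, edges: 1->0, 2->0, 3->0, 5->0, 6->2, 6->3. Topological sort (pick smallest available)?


Kahn's algorithm, process smallest node first
Order: [1, 4, 5, 6, 2, 3, 0]


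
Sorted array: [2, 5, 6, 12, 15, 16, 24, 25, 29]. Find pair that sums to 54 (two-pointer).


Two pointers: lo=0, hi=8
Found pair: (25, 29) summing to 54


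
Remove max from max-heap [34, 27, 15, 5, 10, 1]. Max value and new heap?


Max = 34
Replace root with last, heapify down
Resulting heap: [27, 10, 15, 5, 1]


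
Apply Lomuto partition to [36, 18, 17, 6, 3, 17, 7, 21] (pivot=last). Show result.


Elements <= 21 go left of pivot.
Result: [18, 17, 6, 3, 17, 7, 21, 36], pivot at index 6


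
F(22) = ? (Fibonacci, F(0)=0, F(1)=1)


F(n)=F(n-1)+F(n-2)
...F(20)=6765, F(21)=10946, F(22)=17711


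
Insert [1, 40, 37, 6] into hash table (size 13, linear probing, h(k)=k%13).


Insertions: 1->slot 1; 40->slot 2; 37->slot 11; 6->slot 6
Table: [None, 1, 40, None, None, None, 6, None, None, None, None, 37, None]


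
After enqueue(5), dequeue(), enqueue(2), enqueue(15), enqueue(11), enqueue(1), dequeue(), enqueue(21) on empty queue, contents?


enqueue(5) -> [5]
dequeue() returns 5 -> []
enqueue(2) -> [2]
enqueue(15) -> [2, 15]
enqueue(11) -> [2, 15, 11]
enqueue(1) -> [2, 15, 11, 1]
dequeue() returns 2 -> [15, 11, 1]
enqueue(21) -> [15, 11, 1, 21]
Final queue (front to back): [15, 11, 1, 21]


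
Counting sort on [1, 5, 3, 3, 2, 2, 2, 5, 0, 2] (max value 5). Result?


Count array: [1, 1, 4, 2, 0, 2]
Reconstruct: [0, 1, 2, 2, 2, 2, 3, 3, 5, 5]


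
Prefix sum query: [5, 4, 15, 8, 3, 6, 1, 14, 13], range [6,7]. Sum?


Prefix sums: [0, 5, 9, 24, 32, 35, 41, 42, 56, 69]
Sum[6..7] = prefix[8] - prefix[6] = 56 - 41 = 15


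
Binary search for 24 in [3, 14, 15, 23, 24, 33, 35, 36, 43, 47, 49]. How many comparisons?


Search for 24:
[0,10] mid=5 arr[5]=33
[0,4] mid=2 arr[2]=15
[3,4] mid=3 arr[3]=23
[4,4] mid=4 arr[4]=24
Total: 4 comparisons


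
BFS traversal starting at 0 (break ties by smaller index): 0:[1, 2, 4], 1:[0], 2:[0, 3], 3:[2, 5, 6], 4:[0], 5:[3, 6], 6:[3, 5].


BFS queue: start with [0]
Visit order: [0, 1, 2, 4, 3, 5, 6]


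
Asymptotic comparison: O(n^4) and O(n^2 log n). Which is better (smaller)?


n^2 log n grows slower than quartic
O(n^2 log n) is asymptotically smaller; O(n^4) grows faster


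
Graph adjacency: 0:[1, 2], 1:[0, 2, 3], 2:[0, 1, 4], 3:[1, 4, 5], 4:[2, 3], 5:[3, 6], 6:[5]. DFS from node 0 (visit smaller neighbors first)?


DFS stack-based: start with [0]
Visit order: [0, 1, 2, 4, 3, 5, 6]


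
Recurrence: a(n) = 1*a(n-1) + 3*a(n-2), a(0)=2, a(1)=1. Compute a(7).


Build bottom-up:
...a(5)=61, a(6)=154, a(7)=1*154+3*61=337


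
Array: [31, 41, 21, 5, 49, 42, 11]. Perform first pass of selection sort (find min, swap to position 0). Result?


After one pass: [5, 41, 21, 31, 49, 42, 11]


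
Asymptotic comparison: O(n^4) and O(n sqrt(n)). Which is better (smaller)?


n^1.5 grows slower than quartic
O(n sqrt(n)) is asymptotically smaller; O(n^4) grows faster


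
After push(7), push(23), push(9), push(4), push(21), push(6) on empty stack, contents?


push(7) -> [7]
push(23) -> [7, 23]
push(9) -> [7, 23, 9]
push(4) -> [7, 23, 9, 4]
push(21) -> [7, 23, 9, 4, 21]
push(6) -> [7, 23, 9, 4, 21, 6]
Final stack (bottom to top): [7, 23, 9, 4, 21, 6]


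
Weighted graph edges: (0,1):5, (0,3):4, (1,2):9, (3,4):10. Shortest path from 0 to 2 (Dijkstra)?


Dijkstra from 0:
Distances: {0: 0, 1: 5, 2: 14, 3: 4, 4: 14}
Shortest distance to 2 = 14, path = [0, 1, 2]


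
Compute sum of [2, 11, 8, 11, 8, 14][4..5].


Prefix sums: [0, 2, 13, 21, 32, 40, 54]
Sum[4..5] = prefix[6] - prefix[4] = 54 - 32 = 22


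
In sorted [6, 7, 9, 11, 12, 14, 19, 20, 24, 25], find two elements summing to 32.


Two pointers: lo=0, hi=9
Found pair: (7, 25) summing to 32


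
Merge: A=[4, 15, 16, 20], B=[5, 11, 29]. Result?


Compare heads, take smaller each step.
Merged: [4, 5, 11, 15, 16, 20, 29]


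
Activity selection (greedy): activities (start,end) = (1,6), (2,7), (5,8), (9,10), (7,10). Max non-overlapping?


Greedy: pick earliest-ending, then skip overlaps.
Selected (2 activities): [(1, 6), (9, 10)]


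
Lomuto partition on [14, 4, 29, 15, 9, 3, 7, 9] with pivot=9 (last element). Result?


Elements <= 9 go left of pivot.
Result: [4, 9, 3, 7, 9, 29, 15, 14], pivot at index 4


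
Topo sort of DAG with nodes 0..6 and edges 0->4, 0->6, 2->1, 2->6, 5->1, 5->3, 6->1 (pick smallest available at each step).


Kahn's algorithm, process smallest node first
Order: [0, 2, 4, 5, 3, 6, 1]


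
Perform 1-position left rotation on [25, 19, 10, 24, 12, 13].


Left rotate by 1: [19, 10, 24, 12, 13, 25]


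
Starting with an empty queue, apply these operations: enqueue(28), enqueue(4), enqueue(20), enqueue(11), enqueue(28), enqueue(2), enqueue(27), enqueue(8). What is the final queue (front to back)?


enqueue(28) -> [28]
enqueue(4) -> [28, 4]
enqueue(20) -> [28, 4, 20]
enqueue(11) -> [28, 4, 20, 11]
enqueue(28) -> [28, 4, 20, 11, 28]
enqueue(2) -> [28, 4, 20, 11, 28, 2]
enqueue(27) -> [28, 4, 20, 11, 28, 2, 27]
enqueue(8) -> [28, 4, 20, 11, 28, 2, 27, 8]
Final queue (front to back): [28, 4, 20, 11, 28, 2, 27, 8]


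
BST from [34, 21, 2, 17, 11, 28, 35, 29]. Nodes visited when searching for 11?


BST root = 34
Search for 11: compare at each node
Path: [34, 21, 2, 17, 11]


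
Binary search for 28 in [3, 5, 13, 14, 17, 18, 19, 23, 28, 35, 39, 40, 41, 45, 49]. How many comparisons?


Search for 28:
[0,14] mid=7 arr[7]=23
[8,14] mid=11 arr[11]=40
[8,10] mid=9 arr[9]=35
[8,8] mid=8 arr[8]=28
Total: 4 comparisons


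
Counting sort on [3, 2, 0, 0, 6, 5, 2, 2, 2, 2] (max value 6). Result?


Count array: [2, 0, 5, 1, 0, 1, 1]
Reconstruct: [0, 0, 2, 2, 2, 2, 2, 3, 5, 6]


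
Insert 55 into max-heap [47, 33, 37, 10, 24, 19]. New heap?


Append 55: [47, 33, 37, 10, 24, 19, 55]
Bubble up: swap idx 6(55) with idx 2(37); swap idx 2(55) with idx 0(47)
Result: [55, 33, 47, 10, 24, 19, 37]


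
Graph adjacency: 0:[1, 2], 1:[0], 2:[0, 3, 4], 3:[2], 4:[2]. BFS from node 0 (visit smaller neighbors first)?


BFS queue: start with [0]
Visit order: [0, 1, 2, 3, 4]


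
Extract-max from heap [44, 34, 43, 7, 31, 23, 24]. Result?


Max = 44
Replace root with last, heapify down
Resulting heap: [43, 34, 24, 7, 31, 23]


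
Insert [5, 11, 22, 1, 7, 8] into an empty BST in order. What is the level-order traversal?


Root = 5; build tree by BST insertion.
Level-Order traversal: [5, 1, 11, 7, 22, 8]


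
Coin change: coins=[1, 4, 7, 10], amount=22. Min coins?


dp[0]=0; dp[i]=1+min(dp[i-c] for c in coins)
...dp[17]=2, dp[18]=3, dp[19]=4, dp[20]=2, dp[21]=3, dp[22]=4
Minimum coins for 22 = 4


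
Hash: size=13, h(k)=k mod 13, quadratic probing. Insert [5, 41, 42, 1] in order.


Insertions: 5->slot 5; 41->slot 2; 42->slot 3; 1->slot 1
Table: [None, 1, 41, 42, None, 5, None, None, None, None, None, None, None]


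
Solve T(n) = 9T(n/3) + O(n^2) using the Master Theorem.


a=9, b=3, c=2. log_3(9)=2 = c=2. Case 2: O(n^c log n) = O(n^2 log n)
Complexity: O(n^2 log n)


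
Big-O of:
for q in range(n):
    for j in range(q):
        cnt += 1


Per nesting level: O(n) * O(n) [triangular over q] = O(n^2)
Complexity: O(n^2)


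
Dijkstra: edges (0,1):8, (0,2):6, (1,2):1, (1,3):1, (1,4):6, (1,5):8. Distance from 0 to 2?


Dijkstra from 0:
Distances: {0: 0, 1: 7, 2: 6, 3: 8, 4: 13, 5: 15}
Shortest distance to 2 = 6, path = [0, 2]


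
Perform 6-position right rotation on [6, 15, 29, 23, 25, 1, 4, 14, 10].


Right rotate by 6: [23, 25, 1, 4, 14, 10, 6, 15, 29]


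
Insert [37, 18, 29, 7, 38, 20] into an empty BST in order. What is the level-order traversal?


Root = 37; build tree by BST insertion.
Level-Order traversal: [37, 18, 38, 7, 29, 20]


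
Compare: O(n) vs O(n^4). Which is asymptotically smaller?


linear grows slower than quartic
O(n) is asymptotically smaller; O(n^4) grows faster


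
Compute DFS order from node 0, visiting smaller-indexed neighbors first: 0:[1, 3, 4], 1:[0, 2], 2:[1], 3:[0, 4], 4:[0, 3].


DFS stack-based: start with [0]
Visit order: [0, 1, 2, 3, 4]


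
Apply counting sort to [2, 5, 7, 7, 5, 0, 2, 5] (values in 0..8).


Count array: [1, 0, 2, 0, 0, 3, 0, 2, 0]
Reconstruct: [0, 2, 2, 5, 5, 5, 7, 7]


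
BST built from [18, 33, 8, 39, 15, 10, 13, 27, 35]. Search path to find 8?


BST root = 18
Search for 8: compare at each node
Path: [18, 8]


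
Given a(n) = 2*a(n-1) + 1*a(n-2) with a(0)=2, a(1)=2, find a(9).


Build bottom-up:
...a(7)=478, a(8)=1154, a(9)=2*1154+1*478=2786


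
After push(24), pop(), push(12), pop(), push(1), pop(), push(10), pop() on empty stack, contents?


push(24) -> [24]
pop() returns 24 -> []
push(12) -> [12]
pop() returns 12 -> []
push(1) -> [1]
pop() returns 1 -> []
push(10) -> [10]
pop() returns 10 -> []
Final stack (bottom to top): []


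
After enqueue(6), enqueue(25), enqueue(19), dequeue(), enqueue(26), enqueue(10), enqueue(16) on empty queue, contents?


enqueue(6) -> [6]
enqueue(25) -> [6, 25]
enqueue(19) -> [6, 25, 19]
dequeue() returns 6 -> [25, 19]
enqueue(26) -> [25, 19, 26]
enqueue(10) -> [25, 19, 26, 10]
enqueue(16) -> [25, 19, 26, 10, 16]
Final queue (front to back): [25, 19, 26, 10, 16]


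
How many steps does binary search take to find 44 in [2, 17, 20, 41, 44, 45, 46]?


Search for 44:
[0,6] mid=3 arr[3]=41
[4,6] mid=5 arr[5]=45
[4,4] mid=4 arr[4]=44
Total: 3 comparisons


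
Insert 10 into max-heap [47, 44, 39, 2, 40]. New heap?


Append 10: [47, 44, 39, 2, 40, 10]
Bubble up: no swaps needed
Result: [47, 44, 39, 2, 40, 10]


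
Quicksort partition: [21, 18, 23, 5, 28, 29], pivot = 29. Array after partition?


Elements <= 29 go left of pivot.
Result: [21, 18, 23, 5, 28, 29], pivot at index 5


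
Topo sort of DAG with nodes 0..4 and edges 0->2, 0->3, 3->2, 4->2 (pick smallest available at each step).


Kahn's algorithm, process smallest node first
Order: [0, 1, 3, 4, 2]


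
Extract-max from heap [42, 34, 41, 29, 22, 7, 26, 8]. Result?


Max = 42
Replace root with last, heapify down
Resulting heap: [41, 34, 26, 29, 22, 7, 8]


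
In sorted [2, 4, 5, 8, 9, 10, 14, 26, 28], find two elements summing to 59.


Two pointers: lo=0, hi=8
No pair sums to 59


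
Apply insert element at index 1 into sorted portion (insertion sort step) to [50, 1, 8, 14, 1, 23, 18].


After one pass: [1, 50, 8, 14, 1, 23, 18]


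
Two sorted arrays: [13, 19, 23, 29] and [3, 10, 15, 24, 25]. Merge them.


Compare heads, take smaller each step.
Merged: [3, 10, 13, 15, 19, 23, 24, 25, 29]


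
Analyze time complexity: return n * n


Analysis: constant-time operation, no loop
Complexity: O(1)


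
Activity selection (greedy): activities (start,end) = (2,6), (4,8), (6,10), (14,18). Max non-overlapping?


Greedy: pick earliest-ending, then skip overlaps.
Selected (3 activities): [(2, 6), (6, 10), (14, 18)]


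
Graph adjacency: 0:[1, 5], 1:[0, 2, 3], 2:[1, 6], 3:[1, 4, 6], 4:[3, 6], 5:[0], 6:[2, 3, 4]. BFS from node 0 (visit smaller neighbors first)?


BFS queue: start with [0]
Visit order: [0, 1, 5, 2, 3, 6, 4]


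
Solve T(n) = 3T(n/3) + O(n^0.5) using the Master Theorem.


a=3, b=3, c=0.5. log_3(3)=1 > c=0.5. Case 1: O(n^log_b(a)) = O(n)
Complexity: O(n)


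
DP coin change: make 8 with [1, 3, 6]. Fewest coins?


dp[0]=0; dp[i]=1+min(dp[i-c] for c in coins)
...dp[3]=1, dp[4]=2, dp[5]=3, dp[6]=1, dp[7]=2, dp[8]=3
Minimum coins for 8 = 3


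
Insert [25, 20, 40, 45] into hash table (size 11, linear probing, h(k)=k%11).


Insertions: 25->slot 3; 20->slot 9; 40->slot 7; 45->slot 1
Table: [None, 45, None, 25, None, None, None, 40, None, 20, None]


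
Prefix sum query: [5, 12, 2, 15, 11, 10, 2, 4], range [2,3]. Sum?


Prefix sums: [0, 5, 17, 19, 34, 45, 55, 57, 61]
Sum[2..3] = prefix[4] - prefix[2] = 34 - 17 = 17


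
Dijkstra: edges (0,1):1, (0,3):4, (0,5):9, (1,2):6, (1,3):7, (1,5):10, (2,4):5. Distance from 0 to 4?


Dijkstra from 0:
Distances: {0: 0, 1: 1, 2: 7, 3: 4, 4: 12, 5: 9}
Shortest distance to 4 = 12, path = [0, 1, 2, 4]


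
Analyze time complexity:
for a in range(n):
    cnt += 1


Per nesting level: O(n) = O(n)
Complexity: O(n)


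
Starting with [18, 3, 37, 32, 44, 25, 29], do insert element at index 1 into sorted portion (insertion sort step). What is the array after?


After one pass: [3, 18, 37, 32, 44, 25, 29]


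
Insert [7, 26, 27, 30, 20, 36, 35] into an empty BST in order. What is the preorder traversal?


Root = 7; build tree by BST insertion.
Preorder traversal: [7, 26, 20, 27, 30, 36, 35]


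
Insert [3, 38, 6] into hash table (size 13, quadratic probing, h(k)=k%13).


Insertions: 3->slot 3; 38->slot 12; 6->slot 6
Table: [None, None, None, 3, None, None, 6, None, None, None, None, None, 38]


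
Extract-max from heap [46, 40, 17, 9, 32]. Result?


Max = 46
Replace root with last, heapify down
Resulting heap: [40, 32, 17, 9]


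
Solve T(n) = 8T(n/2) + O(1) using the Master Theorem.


a=8, b=2, c=0. log_2(8)=3 > c=0. Case 1: O(n^log_b(a)) = O(n^3)
Complexity: O(n^3)


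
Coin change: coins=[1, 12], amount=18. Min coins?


dp[0]=0; dp[i]=1+min(dp[i-c] for c in coins)
...dp[13]=2, dp[14]=3, dp[15]=4, dp[16]=5, dp[17]=6, dp[18]=7
Minimum coins for 18 = 7


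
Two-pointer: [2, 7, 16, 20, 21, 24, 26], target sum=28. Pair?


Two pointers: lo=0, hi=6
Found pair: (2, 26) summing to 28


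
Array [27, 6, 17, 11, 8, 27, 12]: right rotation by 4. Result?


Right rotate by 4: [11, 8, 27, 12, 27, 6, 17]


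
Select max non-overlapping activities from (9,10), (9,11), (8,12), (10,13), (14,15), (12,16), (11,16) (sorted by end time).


Greedy: pick earliest-ending, then skip overlaps.
Selected (3 activities): [(9, 10), (10, 13), (14, 15)]


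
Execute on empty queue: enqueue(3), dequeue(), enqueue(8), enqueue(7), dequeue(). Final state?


enqueue(3) -> [3]
dequeue() returns 3 -> []
enqueue(8) -> [8]
enqueue(7) -> [8, 7]
dequeue() returns 8 -> [7]
Final queue (front to back): [7]


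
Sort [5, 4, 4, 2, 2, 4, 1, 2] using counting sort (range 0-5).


Count array: [0, 1, 3, 0, 3, 1]
Reconstruct: [1, 2, 2, 2, 4, 4, 4, 5]


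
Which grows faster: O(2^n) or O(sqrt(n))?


sublinear grows slower than exponential
O(sqrt(n)) is asymptotically smaller; O(2^n) grows faster


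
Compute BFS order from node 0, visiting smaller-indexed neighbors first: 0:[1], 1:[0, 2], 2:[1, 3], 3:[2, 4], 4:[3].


BFS queue: start with [0]
Visit order: [0, 1, 2, 3, 4]


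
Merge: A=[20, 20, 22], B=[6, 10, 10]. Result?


Compare heads, take smaller each step.
Merged: [6, 10, 10, 20, 20, 22]


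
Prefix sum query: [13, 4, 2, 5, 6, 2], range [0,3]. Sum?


Prefix sums: [0, 13, 17, 19, 24, 30, 32]
Sum[0..3] = prefix[4] - prefix[0] = 24 - 0 = 24


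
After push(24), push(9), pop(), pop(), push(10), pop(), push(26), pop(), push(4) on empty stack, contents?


push(24) -> [24]
push(9) -> [24, 9]
pop() returns 9 -> [24]
pop() returns 24 -> []
push(10) -> [10]
pop() returns 10 -> []
push(26) -> [26]
pop() returns 26 -> []
push(4) -> [4]
Final stack (bottom to top): [4]


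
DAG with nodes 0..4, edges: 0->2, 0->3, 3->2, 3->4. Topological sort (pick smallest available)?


Kahn's algorithm, process smallest node first
Order: [0, 1, 3, 2, 4]


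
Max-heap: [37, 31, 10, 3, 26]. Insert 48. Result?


Append 48: [37, 31, 10, 3, 26, 48]
Bubble up: swap idx 5(48) with idx 2(10); swap idx 2(48) with idx 0(37)
Result: [48, 31, 37, 3, 26, 10]


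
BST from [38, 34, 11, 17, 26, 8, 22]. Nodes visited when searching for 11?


BST root = 38
Search for 11: compare at each node
Path: [38, 34, 11]


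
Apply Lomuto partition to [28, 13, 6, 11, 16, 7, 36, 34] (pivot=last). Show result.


Elements <= 34 go left of pivot.
Result: [28, 13, 6, 11, 16, 7, 34, 36], pivot at index 6


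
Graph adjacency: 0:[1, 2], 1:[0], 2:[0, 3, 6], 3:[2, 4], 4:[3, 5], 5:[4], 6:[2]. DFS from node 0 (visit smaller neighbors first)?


DFS stack-based: start with [0]
Visit order: [0, 1, 2, 3, 4, 5, 6]


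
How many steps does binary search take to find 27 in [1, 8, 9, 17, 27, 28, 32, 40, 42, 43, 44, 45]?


Search for 27:
[0,11] mid=5 arr[5]=28
[0,4] mid=2 arr[2]=9
[3,4] mid=3 arr[3]=17
[4,4] mid=4 arr[4]=27
Total: 4 comparisons


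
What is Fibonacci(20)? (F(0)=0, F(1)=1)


F(n)=F(n-1)+F(n-2)
...F(18)=2584, F(19)=4181, F(20)=6765


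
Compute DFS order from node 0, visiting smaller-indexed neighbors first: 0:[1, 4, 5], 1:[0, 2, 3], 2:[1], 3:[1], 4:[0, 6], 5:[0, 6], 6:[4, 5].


DFS stack-based: start with [0]
Visit order: [0, 1, 2, 3, 4, 6, 5]


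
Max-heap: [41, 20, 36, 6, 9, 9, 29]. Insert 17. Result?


Append 17: [41, 20, 36, 6, 9, 9, 29, 17]
Bubble up: swap idx 7(17) with idx 3(6)
Result: [41, 20, 36, 17, 9, 9, 29, 6]


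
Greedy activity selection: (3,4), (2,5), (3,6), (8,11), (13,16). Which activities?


Greedy: pick earliest-ending, then skip overlaps.
Selected (3 activities): [(3, 4), (8, 11), (13, 16)]


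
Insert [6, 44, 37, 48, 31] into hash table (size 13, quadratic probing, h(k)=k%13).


Insertions: 6->slot 6; 44->slot 5; 37->slot 11; 48->slot 9; 31->slot 1
Table: [None, 31, None, None, None, 44, 6, None, None, 48, None, 37, None]


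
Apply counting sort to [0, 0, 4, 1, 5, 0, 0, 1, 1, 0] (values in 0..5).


Count array: [5, 3, 0, 0, 1, 1]
Reconstruct: [0, 0, 0, 0, 0, 1, 1, 1, 4, 5]


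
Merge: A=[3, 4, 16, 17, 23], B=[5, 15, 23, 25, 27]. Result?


Compare heads, take smaller each step.
Merged: [3, 4, 5, 15, 16, 17, 23, 23, 25, 27]


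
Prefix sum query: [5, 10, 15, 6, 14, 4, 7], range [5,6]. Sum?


Prefix sums: [0, 5, 15, 30, 36, 50, 54, 61]
Sum[5..6] = prefix[7] - prefix[5] = 61 - 50 = 11


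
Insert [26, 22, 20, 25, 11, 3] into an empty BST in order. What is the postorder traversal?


Root = 26; build tree by BST insertion.
Postorder traversal: [3, 11, 20, 25, 22, 26]


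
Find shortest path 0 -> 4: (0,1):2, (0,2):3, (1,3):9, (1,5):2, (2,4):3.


Dijkstra from 0:
Distances: {0: 0, 1: 2, 2: 3, 3: 11, 4: 6, 5: 4}
Shortest distance to 4 = 6, path = [0, 2, 4]


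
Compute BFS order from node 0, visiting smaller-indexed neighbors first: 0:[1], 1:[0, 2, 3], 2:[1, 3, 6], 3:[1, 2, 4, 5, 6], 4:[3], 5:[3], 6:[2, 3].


BFS queue: start with [0]
Visit order: [0, 1, 2, 3, 6, 4, 5]


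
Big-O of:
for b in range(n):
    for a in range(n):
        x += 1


Per nesting level: O(n) * O(n) = O(n^2)
Complexity: O(n^2)


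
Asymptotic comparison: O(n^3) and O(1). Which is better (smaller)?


constant grows slower than cubic
O(1) is asymptotically smaller; O(n^3) grows faster


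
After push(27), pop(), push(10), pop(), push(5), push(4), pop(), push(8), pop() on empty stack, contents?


push(27) -> [27]
pop() returns 27 -> []
push(10) -> [10]
pop() returns 10 -> []
push(5) -> [5]
push(4) -> [5, 4]
pop() returns 4 -> [5]
push(8) -> [5, 8]
pop() returns 8 -> [5]
Final stack (bottom to top): [5]


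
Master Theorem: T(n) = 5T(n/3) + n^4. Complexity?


a=5, b=3, c=4. log_3(5)=1.465 < c=4. Case 3: O(n^c) = O(n^4)
Complexity: O(n^4)


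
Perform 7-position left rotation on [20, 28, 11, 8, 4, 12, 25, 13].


Left rotate by 7: [13, 20, 28, 11, 8, 4, 12, 25]


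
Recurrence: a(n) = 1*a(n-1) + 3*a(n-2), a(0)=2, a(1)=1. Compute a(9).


Build bottom-up:
...a(7)=337, a(8)=799, a(9)=1*799+3*337=1810


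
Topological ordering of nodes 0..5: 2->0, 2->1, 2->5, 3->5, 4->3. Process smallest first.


Kahn's algorithm, process smallest node first
Order: [2, 0, 1, 4, 3, 5]


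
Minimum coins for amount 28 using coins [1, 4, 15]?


dp[0]=0; dp[i]=1+min(dp[i-c] for c in coins)
...dp[23]=3, dp[24]=4, dp[25]=5, dp[26]=6, dp[27]=4, dp[28]=5
Minimum coins for 28 = 5


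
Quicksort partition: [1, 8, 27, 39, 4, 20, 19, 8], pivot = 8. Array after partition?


Elements <= 8 go left of pivot.
Result: [1, 8, 4, 8, 27, 20, 19, 39], pivot at index 3


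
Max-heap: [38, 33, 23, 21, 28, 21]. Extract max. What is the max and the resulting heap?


Max = 38
Replace root with last, heapify down
Resulting heap: [33, 28, 23, 21, 21]


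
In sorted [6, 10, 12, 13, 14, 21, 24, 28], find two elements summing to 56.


Two pointers: lo=0, hi=7
No pair sums to 56


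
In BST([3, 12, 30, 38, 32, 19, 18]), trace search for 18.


BST root = 3
Search for 18: compare at each node
Path: [3, 12, 30, 19, 18]


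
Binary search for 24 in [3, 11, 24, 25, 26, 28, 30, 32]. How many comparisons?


Search for 24:
[0,7] mid=3 arr[3]=25
[0,2] mid=1 arr[1]=11
[2,2] mid=2 arr[2]=24
Total: 3 comparisons


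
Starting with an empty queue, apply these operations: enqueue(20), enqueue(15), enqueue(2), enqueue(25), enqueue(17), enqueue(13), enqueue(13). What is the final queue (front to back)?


enqueue(20) -> [20]
enqueue(15) -> [20, 15]
enqueue(2) -> [20, 15, 2]
enqueue(25) -> [20, 15, 2, 25]
enqueue(17) -> [20, 15, 2, 25, 17]
enqueue(13) -> [20, 15, 2, 25, 17, 13]
enqueue(13) -> [20, 15, 2, 25, 17, 13, 13]
Final queue (front to back): [20, 15, 2, 25, 17, 13, 13]


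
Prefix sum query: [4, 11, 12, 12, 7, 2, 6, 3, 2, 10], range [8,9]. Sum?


Prefix sums: [0, 4, 15, 27, 39, 46, 48, 54, 57, 59, 69]
Sum[8..9] = prefix[10] - prefix[8] = 69 - 57 = 12


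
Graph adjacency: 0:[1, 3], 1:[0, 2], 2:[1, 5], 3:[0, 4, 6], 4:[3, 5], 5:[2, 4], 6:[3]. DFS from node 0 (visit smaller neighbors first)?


DFS stack-based: start with [0]
Visit order: [0, 1, 2, 5, 4, 3, 6]


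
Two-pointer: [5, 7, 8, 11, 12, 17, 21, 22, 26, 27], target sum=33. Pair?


Two pointers: lo=0, hi=9
Found pair: (7, 26) summing to 33


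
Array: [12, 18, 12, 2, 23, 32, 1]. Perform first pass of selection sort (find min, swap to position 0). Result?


After one pass: [1, 18, 12, 2, 23, 32, 12]


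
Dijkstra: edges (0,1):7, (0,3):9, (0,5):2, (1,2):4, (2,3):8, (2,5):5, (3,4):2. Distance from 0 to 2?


Dijkstra from 0:
Distances: {0: 0, 1: 7, 2: 7, 3: 9, 4: 11, 5: 2}
Shortest distance to 2 = 7, path = [0, 5, 2]


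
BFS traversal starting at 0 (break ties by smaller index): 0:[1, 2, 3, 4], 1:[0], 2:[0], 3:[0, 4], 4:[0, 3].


BFS queue: start with [0]
Visit order: [0, 1, 2, 3, 4]


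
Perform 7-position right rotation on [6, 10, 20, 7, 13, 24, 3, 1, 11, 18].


Right rotate by 7: [7, 13, 24, 3, 1, 11, 18, 6, 10, 20]


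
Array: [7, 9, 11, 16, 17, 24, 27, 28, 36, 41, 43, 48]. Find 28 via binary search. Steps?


Search for 28:
[0,11] mid=5 arr[5]=24
[6,11] mid=8 arr[8]=36
[6,7] mid=6 arr[6]=27
[7,7] mid=7 arr[7]=28
Total: 4 comparisons


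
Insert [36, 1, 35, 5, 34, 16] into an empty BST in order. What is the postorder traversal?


Root = 36; build tree by BST insertion.
Postorder traversal: [16, 34, 5, 35, 1, 36]


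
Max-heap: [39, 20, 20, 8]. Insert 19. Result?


Append 19: [39, 20, 20, 8, 19]
Bubble up: no swaps needed
Result: [39, 20, 20, 8, 19]


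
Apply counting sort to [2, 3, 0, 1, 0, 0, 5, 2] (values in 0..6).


Count array: [3, 1, 2, 1, 0, 1, 0]
Reconstruct: [0, 0, 0, 1, 2, 2, 3, 5]


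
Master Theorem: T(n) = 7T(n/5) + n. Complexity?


a=7, b=5, c=1. log_5(7)=1.209 > c=1. Case 1: O(n^log_b(a)) = O(n^1.209)
Complexity: O(n^1.209)


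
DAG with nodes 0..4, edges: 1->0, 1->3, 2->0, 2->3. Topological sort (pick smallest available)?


Kahn's algorithm, process smallest node first
Order: [1, 2, 0, 3, 4]


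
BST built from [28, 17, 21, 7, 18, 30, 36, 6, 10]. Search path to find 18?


BST root = 28
Search for 18: compare at each node
Path: [28, 17, 21, 18]


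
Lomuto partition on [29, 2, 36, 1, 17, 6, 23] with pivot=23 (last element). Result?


Elements <= 23 go left of pivot.
Result: [2, 1, 17, 6, 23, 29, 36], pivot at index 4


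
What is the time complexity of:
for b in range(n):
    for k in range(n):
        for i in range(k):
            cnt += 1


Per nesting level: O(n) * O(n) * O(n) [triangular over k] = O(n^3)
Complexity: O(n^3)


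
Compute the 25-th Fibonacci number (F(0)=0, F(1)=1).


F(n)=F(n-1)+F(n-2)
...F(23)=28657, F(24)=46368, F(25)=75025


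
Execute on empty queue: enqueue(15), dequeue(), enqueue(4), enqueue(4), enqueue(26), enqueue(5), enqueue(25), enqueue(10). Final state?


enqueue(15) -> [15]
dequeue() returns 15 -> []
enqueue(4) -> [4]
enqueue(4) -> [4, 4]
enqueue(26) -> [4, 4, 26]
enqueue(5) -> [4, 4, 26, 5]
enqueue(25) -> [4, 4, 26, 5, 25]
enqueue(10) -> [4, 4, 26, 5, 25, 10]
Final queue (front to back): [4, 4, 26, 5, 25, 10]


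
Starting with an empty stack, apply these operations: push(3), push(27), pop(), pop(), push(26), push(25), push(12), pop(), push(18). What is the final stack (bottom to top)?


push(3) -> [3]
push(27) -> [3, 27]
pop() returns 27 -> [3]
pop() returns 3 -> []
push(26) -> [26]
push(25) -> [26, 25]
push(12) -> [26, 25, 12]
pop() returns 12 -> [26, 25]
push(18) -> [26, 25, 18]
Final stack (bottom to top): [26, 25, 18]


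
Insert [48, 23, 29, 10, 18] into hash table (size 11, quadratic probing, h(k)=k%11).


Insertions: 48->slot 4; 23->slot 1; 29->slot 7; 10->slot 10; 18->slot 8
Table: [None, 23, None, None, 48, None, None, 29, 18, None, 10]


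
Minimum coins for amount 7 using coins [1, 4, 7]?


dp[0]=0; dp[i]=1+min(dp[i-c] for c in coins)
...dp[2]=2, dp[3]=3, dp[4]=1, dp[5]=2, dp[6]=3, dp[7]=1
Minimum coins for 7 = 1


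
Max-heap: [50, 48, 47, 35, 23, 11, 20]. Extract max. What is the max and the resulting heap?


Max = 50
Replace root with last, heapify down
Resulting heap: [48, 35, 47, 20, 23, 11]


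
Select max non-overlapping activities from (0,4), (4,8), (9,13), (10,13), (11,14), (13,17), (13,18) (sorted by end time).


Greedy: pick earliest-ending, then skip overlaps.
Selected (4 activities): [(0, 4), (4, 8), (9, 13), (13, 17)]


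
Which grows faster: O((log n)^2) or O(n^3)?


polylogarithmic grows slower than cubic
O((log n)^2) is asymptotically smaller; O(n^3) grows faster


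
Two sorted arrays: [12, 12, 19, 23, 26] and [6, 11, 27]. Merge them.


Compare heads, take smaller each step.
Merged: [6, 11, 12, 12, 19, 23, 26, 27]


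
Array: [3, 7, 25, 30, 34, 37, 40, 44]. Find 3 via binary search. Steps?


Search for 3:
[0,7] mid=3 arr[3]=30
[0,2] mid=1 arr[1]=7
[0,0] mid=0 arr[0]=3
Total: 3 comparisons


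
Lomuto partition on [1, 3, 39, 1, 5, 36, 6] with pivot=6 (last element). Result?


Elements <= 6 go left of pivot.
Result: [1, 3, 1, 5, 6, 36, 39], pivot at index 4


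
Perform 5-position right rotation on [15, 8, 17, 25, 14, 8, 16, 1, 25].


Right rotate by 5: [14, 8, 16, 1, 25, 15, 8, 17, 25]


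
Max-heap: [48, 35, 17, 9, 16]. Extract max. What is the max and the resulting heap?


Max = 48
Replace root with last, heapify down
Resulting heap: [35, 16, 17, 9]


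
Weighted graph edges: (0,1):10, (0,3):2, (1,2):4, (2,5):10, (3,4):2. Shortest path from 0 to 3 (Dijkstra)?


Dijkstra from 0:
Distances: {0: 0, 1: 10, 2: 14, 3: 2, 4: 4, 5: 24}
Shortest distance to 3 = 2, path = [0, 3]


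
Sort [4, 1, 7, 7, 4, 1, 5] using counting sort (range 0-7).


Count array: [0, 2, 0, 0, 2, 1, 0, 2]
Reconstruct: [1, 1, 4, 4, 5, 7, 7]


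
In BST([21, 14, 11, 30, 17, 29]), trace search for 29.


BST root = 21
Search for 29: compare at each node
Path: [21, 30, 29]


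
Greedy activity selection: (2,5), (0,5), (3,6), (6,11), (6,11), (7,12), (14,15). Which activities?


Greedy: pick earliest-ending, then skip overlaps.
Selected (3 activities): [(2, 5), (6, 11), (14, 15)]


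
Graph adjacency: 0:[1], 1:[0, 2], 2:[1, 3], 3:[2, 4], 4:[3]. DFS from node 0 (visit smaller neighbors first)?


DFS stack-based: start with [0]
Visit order: [0, 1, 2, 3, 4]


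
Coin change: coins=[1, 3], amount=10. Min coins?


dp[0]=0; dp[i]=1+min(dp[i-c] for c in coins)
...dp[5]=3, dp[6]=2, dp[7]=3, dp[8]=4, dp[9]=3, dp[10]=4
Minimum coins for 10 = 4


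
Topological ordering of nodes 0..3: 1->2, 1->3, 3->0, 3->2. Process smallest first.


Kahn's algorithm, process smallest node first
Order: [1, 3, 0, 2]


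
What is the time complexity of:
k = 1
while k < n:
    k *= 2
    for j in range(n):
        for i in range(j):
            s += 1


Per nesting level: O(log n) * O(n) * O(n) [triangular over j] = O(n^2 log n)
Complexity: O(n^2 log n)


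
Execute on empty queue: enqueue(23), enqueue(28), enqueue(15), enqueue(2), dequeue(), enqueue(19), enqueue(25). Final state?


enqueue(23) -> [23]
enqueue(28) -> [23, 28]
enqueue(15) -> [23, 28, 15]
enqueue(2) -> [23, 28, 15, 2]
dequeue() returns 23 -> [28, 15, 2]
enqueue(19) -> [28, 15, 2, 19]
enqueue(25) -> [28, 15, 2, 19, 25]
Final queue (front to back): [28, 15, 2, 19, 25]


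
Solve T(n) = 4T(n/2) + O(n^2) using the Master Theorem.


a=4, b=2, c=2. log_2(4)=2 = c=2. Case 2: O(n^c log n) = O(n^2 log n)
Complexity: O(n^2 log n)


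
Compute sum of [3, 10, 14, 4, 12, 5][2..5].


Prefix sums: [0, 3, 13, 27, 31, 43, 48]
Sum[2..5] = prefix[6] - prefix[2] = 48 - 13 = 35


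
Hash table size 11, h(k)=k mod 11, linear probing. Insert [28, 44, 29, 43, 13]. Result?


Insertions: 28->slot 6; 44->slot 0; 29->slot 7; 43->slot 10; 13->slot 2
Table: [44, None, 13, None, None, None, 28, 29, None, None, 43]


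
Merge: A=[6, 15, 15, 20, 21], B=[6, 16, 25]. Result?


Compare heads, take smaller each step.
Merged: [6, 6, 15, 15, 16, 20, 21, 25]


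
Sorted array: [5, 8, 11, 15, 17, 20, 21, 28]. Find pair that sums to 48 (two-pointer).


Two pointers: lo=0, hi=7
Found pair: (20, 28) summing to 48


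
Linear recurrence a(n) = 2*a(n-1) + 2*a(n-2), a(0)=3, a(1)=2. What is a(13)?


Build bottom-up:
...a(11)=76672, a(12)=209472, a(13)=2*209472+2*76672=572288


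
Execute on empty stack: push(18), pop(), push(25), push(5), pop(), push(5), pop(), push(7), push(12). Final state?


push(18) -> [18]
pop() returns 18 -> []
push(25) -> [25]
push(5) -> [25, 5]
pop() returns 5 -> [25]
push(5) -> [25, 5]
pop() returns 5 -> [25]
push(7) -> [25, 7]
push(12) -> [25, 7, 12]
Final stack (bottom to top): [25, 7, 12]


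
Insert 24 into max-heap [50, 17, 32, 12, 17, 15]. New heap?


Append 24: [50, 17, 32, 12, 17, 15, 24]
Bubble up: no swaps needed
Result: [50, 17, 32, 12, 17, 15, 24]


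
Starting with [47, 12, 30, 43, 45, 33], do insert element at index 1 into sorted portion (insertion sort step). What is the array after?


After one pass: [12, 47, 30, 43, 45, 33]


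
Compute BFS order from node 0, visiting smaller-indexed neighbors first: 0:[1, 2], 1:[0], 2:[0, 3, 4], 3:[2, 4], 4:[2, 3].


BFS queue: start with [0]
Visit order: [0, 1, 2, 3, 4]


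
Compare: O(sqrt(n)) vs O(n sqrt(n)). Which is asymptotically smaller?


sublinear grows slower than n^1.5
O(sqrt(n)) is asymptotically smaller; O(n sqrt(n)) grows faster


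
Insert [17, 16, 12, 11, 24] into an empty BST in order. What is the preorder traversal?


Root = 17; build tree by BST insertion.
Preorder traversal: [17, 16, 12, 11, 24]


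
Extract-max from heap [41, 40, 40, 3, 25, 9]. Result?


Max = 41
Replace root with last, heapify down
Resulting heap: [40, 25, 40, 3, 9]


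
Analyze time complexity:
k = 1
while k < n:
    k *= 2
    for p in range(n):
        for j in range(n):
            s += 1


Per nesting level: O(log n) * O(n) * O(n) = O(n^2 log n)
Complexity: O(n^2 log n)


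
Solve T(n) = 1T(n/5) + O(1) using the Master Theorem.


a=1, b=5, c=0. log_5(1)=0 = c=0. Case 2: O(n^c log n) = O(log n)
Complexity: O(log n)


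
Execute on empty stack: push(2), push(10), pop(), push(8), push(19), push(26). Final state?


push(2) -> [2]
push(10) -> [2, 10]
pop() returns 10 -> [2]
push(8) -> [2, 8]
push(19) -> [2, 8, 19]
push(26) -> [2, 8, 19, 26]
Final stack (bottom to top): [2, 8, 19, 26]


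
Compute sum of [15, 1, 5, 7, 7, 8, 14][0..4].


Prefix sums: [0, 15, 16, 21, 28, 35, 43, 57]
Sum[0..4] = prefix[5] - prefix[0] = 35 - 0 = 35


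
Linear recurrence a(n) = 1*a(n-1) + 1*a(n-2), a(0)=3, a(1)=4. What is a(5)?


Build bottom-up:
...a(3)=11, a(4)=18, a(5)=1*18+1*11=29


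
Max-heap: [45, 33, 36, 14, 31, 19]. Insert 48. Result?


Append 48: [45, 33, 36, 14, 31, 19, 48]
Bubble up: swap idx 6(48) with idx 2(36); swap idx 2(48) with idx 0(45)
Result: [48, 33, 45, 14, 31, 19, 36]


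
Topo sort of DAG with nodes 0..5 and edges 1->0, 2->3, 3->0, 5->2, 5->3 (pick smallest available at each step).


Kahn's algorithm, process smallest node first
Order: [1, 4, 5, 2, 3, 0]


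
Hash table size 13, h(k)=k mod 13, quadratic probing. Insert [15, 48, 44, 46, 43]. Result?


Insertions: 15->slot 2; 48->slot 9; 44->slot 5; 46->slot 7; 43->slot 4
Table: [None, None, 15, None, 43, 44, None, 46, None, 48, None, None, None]


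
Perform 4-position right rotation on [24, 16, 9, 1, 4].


Right rotate by 4: [16, 9, 1, 4, 24]


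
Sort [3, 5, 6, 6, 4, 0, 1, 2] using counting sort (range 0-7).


Count array: [1, 1, 1, 1, 1, 1, 2, 0]
Reconstruct: [0, 1, 2, 3, 4, 5, 6, 6]


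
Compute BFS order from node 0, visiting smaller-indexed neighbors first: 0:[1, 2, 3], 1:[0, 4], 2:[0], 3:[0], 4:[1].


BFS queue: start with [0]
Visit order: [0, 1, 2, 3, 4]


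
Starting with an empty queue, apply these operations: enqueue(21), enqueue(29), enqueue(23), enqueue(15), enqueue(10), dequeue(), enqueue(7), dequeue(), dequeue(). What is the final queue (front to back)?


enqueue(21) -> [21]
enqueue(29) -> [21, 29]
enqueue(23) -> [21, 29, 23]
enqueue(15) -> [21, 29, 23, 15]
enqueue(10) -> [21, 29, 23, 15, 10]
dequeue() returns 21 -> [29, 23, 15, 10]
enqueue(7) -> [29, 23, 15, 10, 7]
dequeue() returns 29 -> [23, 15, 10, 7]
dequeue() returns 23 -> [15, 10, 7]
Final queue (front to back): [15, 10, 7]


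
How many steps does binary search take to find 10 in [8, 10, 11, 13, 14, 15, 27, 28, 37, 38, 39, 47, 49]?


Search for 10:
[0,12] mid=6 arr[6]=27
[0,5] mid=2 arr[2]=11
[0,1] mid=0 arr[0]=8
[1,1] mid=1 arr[1]=10
Total: 4 comparisons


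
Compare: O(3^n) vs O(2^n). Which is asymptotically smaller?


exponential grows slower than exponential (base 3)
O(2^n) is asymptotically smaller; O(3^n) grows faster


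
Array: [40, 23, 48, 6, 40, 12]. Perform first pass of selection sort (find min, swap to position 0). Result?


After one pass: [6, 23, 48, 40, 40, 12]


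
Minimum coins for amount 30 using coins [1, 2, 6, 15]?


dp[0]=0; dp[i]=1+min(dp[i-c] for c in coins)
...dp[25]=4, dp[26]=5, dp[27]=3, dp[28]=4, dp[29]=4, dp[30]=2
Minimum coins for 30 = 2


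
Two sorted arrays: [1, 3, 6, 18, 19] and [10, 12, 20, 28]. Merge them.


Compare heads, take smaller each step.
Merged: [1, 3, 6, 10, 12, 18, 19, 20, 28]


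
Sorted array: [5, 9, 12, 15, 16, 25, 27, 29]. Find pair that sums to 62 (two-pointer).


Two pointers: lo=0, hi=7
No pair sums to 62


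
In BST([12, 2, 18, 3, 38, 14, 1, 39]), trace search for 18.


BST root = 12
Search for 18: compare at each node
Path: [12, 18]


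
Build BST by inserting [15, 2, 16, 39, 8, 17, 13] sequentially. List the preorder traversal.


Root = 15; build tree by BST insertion.
Preorder traversal: [15, 2, 8, 13, 16, 39, 17]


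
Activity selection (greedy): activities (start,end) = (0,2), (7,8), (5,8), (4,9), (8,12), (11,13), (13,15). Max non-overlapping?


Greedy: pick earliest-ending, then skip overlaps.
Selected (4 activities): [(0, 2), (7, 8), (8, 12), (13, 15)]


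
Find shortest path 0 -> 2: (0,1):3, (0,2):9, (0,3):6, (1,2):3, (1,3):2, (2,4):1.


Dijkstra from 0:
Distances: {0: 0, 1: 3, 2: 6, 3: 5, 4: 7}
Shortest distance to 2 = 6, path = [0, 1, 2]


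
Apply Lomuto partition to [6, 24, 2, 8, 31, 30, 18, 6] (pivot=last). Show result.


Elements <= 6 go left of pivot.
Result: [6, 2, 6, 8, 31, 30, 18, 24], pivot at index 2


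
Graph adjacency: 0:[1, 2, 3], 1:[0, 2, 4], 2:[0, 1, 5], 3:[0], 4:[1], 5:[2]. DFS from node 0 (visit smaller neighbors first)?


DFS stack-based: start with [0]
Visit order: [0, 1, 2, 5, 4, 3]


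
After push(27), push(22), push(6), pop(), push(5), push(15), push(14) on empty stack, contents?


push(27) -> [27]
push(22) -> [27, 22]
push(6) -> [27, 22, 6]
pop() returns 6 -> [27, 22]
push(5) -> [27, 22, 5]
push(15) -> [27, 22, 5, 15]
push(14) -> [27, 22, 5, 15, 14]
Final stack (bottom to top): [27, 22, 5, 15, 14]


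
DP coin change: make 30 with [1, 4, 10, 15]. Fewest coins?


dp[0]=0; dp[i]=1+min(dp[i-c] for c in coins)
...dp[25]=2, dp[26]=3, dp[27]=4, dp[28]=4, dp[29]=3, dp[30]=2
Minimum coins for 30 = 2


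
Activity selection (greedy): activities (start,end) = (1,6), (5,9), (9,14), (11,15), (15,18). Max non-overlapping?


Greedy: pick earliest-ending, then skip overlaps.
Selected (3 activities): [(1, 6), (9, 14), (15, 18)]


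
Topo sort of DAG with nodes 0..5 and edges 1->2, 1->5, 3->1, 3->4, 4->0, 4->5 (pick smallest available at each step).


Kahn's algorithm, process smallest node first
Order: [3, 1, 2, 4, 0, 5]


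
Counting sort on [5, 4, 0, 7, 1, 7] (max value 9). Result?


Count array: [1, 1, 0, 0, 1, 1, 0, 2, 0, 0]
Reconstruct: [0, 1, 4, 5, 7, 7]


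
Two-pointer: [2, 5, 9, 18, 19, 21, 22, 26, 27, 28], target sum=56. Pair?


Two pointers: lo=0, hi=9
No pair sums to 56


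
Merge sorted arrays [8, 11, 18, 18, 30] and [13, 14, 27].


Compare heads, take smaller each step.
Merged: [8, 11, 13, 14, 18, 18, 27, 30]


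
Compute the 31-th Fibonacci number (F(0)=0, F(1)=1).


F(n)=F(n-1)+F(n-2)
...F(29)=514229, F(30)=832040, F(31)=1346269


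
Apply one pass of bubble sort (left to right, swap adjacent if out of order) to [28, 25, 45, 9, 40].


After one pass: [25, 28, 9, 40, 45]


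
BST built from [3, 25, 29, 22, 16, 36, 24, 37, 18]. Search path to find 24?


BST root = 3
Search for 24: compare at each node
Path: [3, 25, 22, 24]
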